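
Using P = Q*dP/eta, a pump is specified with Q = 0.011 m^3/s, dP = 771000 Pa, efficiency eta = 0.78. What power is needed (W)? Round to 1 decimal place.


P = Q * dP / eta
P = 0.011 * 771000 / 0.78
P = 8481.0 / 0.78
P = 10873.1 W


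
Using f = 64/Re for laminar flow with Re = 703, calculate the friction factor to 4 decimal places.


f = 64 / Re
f = 64 / 703
f = 0.0910


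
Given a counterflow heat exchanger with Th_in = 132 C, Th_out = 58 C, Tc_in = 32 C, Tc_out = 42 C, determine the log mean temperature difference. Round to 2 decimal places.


dT1 = Th_in - Tc_out = 132 - 42 = 90
dT2 = Th_out - Tc_in = 58 - 32 = 26
LMTD = (dT1 - dT2) / ln(dT1/dT2)
LMTD = (90 - 26) / ln(90/26)
LMTD = 51.54 K


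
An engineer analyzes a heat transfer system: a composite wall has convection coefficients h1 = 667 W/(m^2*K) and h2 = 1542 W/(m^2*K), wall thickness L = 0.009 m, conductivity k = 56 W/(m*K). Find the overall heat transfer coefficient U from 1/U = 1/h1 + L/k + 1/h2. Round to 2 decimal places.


1/U = 1/h1 + L/k + 1/h2
1/U = 1/667 + 0.009/56 + 1/1542
1/U = 0.0014992504 + 0.0001607143 + 0.0006485084
1/U = 0.0023084731
U = 433.19 W/(m^2*K)


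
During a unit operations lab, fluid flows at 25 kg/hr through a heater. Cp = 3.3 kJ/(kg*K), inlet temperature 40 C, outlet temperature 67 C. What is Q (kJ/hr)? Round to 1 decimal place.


Q = m_dot * Cp * (T2 - T1)
Q = 25 * 3.3 * (67 - 40)
Q = 25 * 3.3 * 27
Q = 2227.5 kJ/hr


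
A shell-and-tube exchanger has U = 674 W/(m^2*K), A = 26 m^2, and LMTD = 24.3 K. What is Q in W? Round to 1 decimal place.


Q = U * A * LMTD
Q = 674 * 26 * 24.3
Q = 425833.2 W


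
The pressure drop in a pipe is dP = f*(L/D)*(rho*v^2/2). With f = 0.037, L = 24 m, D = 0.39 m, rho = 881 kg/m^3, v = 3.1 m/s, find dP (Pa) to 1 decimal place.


dP = f * (L/D) * (rho*v^2/2)
dP = 0.037 * (24/0.39) * (881*3.1^2/2)
L/D = 61.53846154
rho*v^2/2 = 881*9.61/2 = 4233.205
dP = 0.037 * 61.53846154 * 4233.205
dP = 9638.7 Pa


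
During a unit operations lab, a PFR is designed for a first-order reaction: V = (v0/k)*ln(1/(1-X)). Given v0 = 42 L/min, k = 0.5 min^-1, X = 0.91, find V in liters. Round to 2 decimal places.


V = (v0/k) * ln(1/(1-X))
V = (42/0.5) * ln(1/(1-0.91))
V = 84.0 * ln(11.111111)
V = 84.0 * 2.407946
V = 202.27 L


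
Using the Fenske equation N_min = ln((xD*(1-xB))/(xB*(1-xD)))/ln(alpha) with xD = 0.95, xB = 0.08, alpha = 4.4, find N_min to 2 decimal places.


N_min = ln((xD*(1-xB))/(xB*(1-xD))) / ln(alpha)
Numerator inside ln: 0.874 / 0.004 = 218.5
ln(218.5) = 5.386786
ln(alpha) = ln(4.4) = 1.481605
N_min = 5.386786 / 1.481605 = 3.64


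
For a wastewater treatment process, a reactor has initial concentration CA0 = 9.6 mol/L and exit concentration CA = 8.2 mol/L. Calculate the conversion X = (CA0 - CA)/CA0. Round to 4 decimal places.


X = (CA0 - CA) / CA0
X = (9.6 - 8.2) / 9.6
X = 1.4 / 9.6
X = 0.1458


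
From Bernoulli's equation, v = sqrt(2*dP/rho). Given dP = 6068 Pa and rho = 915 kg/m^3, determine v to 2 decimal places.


v = sqrt(2*dP/rho)
v = sqrt(2*6068/915)
v = sqrt(13.263388)
v = 3.64 m/s


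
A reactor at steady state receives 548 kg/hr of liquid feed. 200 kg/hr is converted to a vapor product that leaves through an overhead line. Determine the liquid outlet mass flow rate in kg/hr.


Steady-state mass balance on the main outlet: F_out = F_in - F_removed
F_out = 548 - 200
F_out = 348 kg/hr


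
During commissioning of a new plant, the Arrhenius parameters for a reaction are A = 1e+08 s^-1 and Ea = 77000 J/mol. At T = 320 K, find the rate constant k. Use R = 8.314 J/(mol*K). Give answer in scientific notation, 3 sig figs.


k = A * exp(-Ea/(R*T))
k = 1e+08 * exp(-77000 / (8.314 * 320))
k = 1e+08 * exp(-28.942146)
k = 2.70e-05


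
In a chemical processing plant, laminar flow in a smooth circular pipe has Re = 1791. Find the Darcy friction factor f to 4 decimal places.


f = 64 / Re
f = 64 / 1791
f = 0.0357


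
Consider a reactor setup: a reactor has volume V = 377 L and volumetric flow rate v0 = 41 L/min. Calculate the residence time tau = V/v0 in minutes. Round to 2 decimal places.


tau = V / v0
tau = 377 / 41
tau = 9.20 min


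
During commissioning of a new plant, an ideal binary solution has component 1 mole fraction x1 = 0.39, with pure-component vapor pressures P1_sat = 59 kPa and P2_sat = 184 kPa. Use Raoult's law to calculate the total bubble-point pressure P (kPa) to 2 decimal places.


P = x1*P1_sat + x2*P2_sat
x2 = 1 - x1 = 1 - 0.39 = 0.61
P = 0.39*59 + 0.61*184
P = 23.01 + 112.24
P = 135.25 kPa


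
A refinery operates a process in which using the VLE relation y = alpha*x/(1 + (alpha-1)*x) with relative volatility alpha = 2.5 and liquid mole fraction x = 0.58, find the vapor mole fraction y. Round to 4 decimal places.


y = alpha*x / (1 + (alpha-1)*x)
y = 2.5*0.58 / (1 + (2.5-1)*0.58)
y = 1.45 / (1 + 0.87)
y = 1.45 / 1.87
y = 0.7754


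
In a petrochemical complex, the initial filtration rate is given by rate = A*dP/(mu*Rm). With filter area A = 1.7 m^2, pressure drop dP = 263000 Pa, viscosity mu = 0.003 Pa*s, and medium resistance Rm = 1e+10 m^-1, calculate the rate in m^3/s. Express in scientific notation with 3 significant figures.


rate = A * dP / (mu * Rm)
rate = 1.7 * 263000 / (0.003 * 1e+10)
rate = 447100.0 / 3.000e+07
rate = 1.49e-02 m^3/s


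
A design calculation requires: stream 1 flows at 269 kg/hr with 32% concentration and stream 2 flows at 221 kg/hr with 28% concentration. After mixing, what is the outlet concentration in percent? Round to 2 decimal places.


Mass balance on solute: F1*x1 + F2*x2 = F3*x3
F3 = F1 + F2 = 269 + 221 = 490 kg/hr
x3 = (F1*x1 + F2*x2)/F3
x3 = (269*0.32 + 221*0.28) / 490
x3 = 30.20%


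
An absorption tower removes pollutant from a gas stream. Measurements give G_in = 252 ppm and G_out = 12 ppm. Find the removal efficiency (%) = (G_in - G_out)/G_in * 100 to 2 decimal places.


Efficiency = (G_in - G_out) / G_in * 100%
Efficiency = (252 - 12) / 252 * 100
Efficiency = 240 / 252 * 100
Efficiency = 95.24%


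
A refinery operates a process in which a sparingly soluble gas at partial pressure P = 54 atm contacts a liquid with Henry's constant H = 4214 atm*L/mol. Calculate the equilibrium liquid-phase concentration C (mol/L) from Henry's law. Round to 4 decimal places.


C = P / H
C = 54 / 4214
C = 0.0128 mol/L


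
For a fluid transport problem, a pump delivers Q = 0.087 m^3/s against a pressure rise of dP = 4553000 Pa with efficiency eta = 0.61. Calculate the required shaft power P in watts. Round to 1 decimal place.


P = Q * dP / eta
P = 0.087 * 4553000 / 0.61
P = 396111.0 / 0.61
P = 649362.3 W


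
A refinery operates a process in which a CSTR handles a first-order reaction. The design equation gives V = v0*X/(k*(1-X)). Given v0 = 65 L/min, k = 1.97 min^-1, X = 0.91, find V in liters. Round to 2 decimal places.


V = v0 * X / (k * (1 - X))
V = 65 * 0.91 / (1.97 * (1 - 0.91))
V = 59.15 / (1.97 * 0.09)
V = 59.15 / 0.1773
V = 333.62 L


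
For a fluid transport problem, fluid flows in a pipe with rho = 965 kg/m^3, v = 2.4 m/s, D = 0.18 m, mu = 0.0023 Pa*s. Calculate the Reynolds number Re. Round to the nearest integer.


Re = rho * v * D / mu
Re = 965 * 2.4 * 0.18 / 0.0023
Re = 416.88 / 0.0023
Re = 181252


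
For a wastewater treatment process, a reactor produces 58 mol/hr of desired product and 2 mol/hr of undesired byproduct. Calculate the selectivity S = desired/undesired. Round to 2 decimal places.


S = desired product rate / undesired product rate
S = 58 / 2
S = 29.00


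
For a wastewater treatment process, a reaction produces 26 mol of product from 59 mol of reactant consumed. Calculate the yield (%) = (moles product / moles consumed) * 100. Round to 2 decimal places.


Yield = (moles product / moles consumed) * 100%
Yield = (26 / 59) * 100
Yield = 0.4407 * 100
Yield = 44.07%


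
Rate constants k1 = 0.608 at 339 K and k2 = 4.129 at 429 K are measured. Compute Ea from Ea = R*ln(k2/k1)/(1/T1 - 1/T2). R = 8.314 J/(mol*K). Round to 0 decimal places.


Ea = R * ln(k2/k1) / (1/T1 - 1/T2)
ln(k2/k1) = ln(4.129/0.608) = 1.9156156
1/T1 - 1/T2 = 1/339 - 1/429 = 0.000618850176
Ea = 8.314 * 1.9156156 / 0.000618850176
Ea = 25736 J/mol


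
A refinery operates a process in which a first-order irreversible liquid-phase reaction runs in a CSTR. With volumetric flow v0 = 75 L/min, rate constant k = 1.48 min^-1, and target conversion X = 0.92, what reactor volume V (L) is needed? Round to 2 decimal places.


V = v0 * X / (k * (1 - X))
V = 75 * 0.92 / (1.48 * (1 - 0.92))
V = 69.0 / (1.48 * 0.08)
V = 69.0 / 0.1184
V = 582.77 L


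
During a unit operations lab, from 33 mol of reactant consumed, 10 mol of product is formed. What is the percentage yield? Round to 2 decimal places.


Yield = (moles product / moles consumed) * 100%
Yield = (10 / 33) * 100
Yield = 0.303 * 100
Yield = 30.30%


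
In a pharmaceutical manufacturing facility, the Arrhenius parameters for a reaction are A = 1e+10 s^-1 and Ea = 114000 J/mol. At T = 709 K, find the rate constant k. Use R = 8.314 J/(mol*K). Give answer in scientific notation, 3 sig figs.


k = A * exp(-Ea/(R*T))
k = 1e+10 * exp(-114000 / (8.314 * 709))
k = 1e+10 * exp(-19.339649)
k = 3.99e+01


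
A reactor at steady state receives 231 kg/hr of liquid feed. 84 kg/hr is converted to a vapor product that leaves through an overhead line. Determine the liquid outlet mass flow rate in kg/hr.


Steady-state mass balance on the main outlet: F_out = F_in - F_removed
F_out = 231 - 84
F_out = 147 kg/hr


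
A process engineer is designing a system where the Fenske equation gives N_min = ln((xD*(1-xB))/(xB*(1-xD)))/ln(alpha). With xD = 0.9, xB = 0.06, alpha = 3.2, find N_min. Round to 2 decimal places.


N_min = ln((xD*(1-xB))/(xB*(1-xD))) / ln(alpha)
Numerator inside ln: 0.846 / 0.006 = 141.0
ln(141.0) = 4.94876
ln(alpha) = ln(3.2) = 1.163151
N_min = 4.94876 / 1.163151 = 4.25


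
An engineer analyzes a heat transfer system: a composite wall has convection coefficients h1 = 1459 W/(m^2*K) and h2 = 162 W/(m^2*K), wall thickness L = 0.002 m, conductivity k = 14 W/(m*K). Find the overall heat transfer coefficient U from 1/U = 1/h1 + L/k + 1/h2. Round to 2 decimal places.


1/U = 1/h1 + L/k + 1/h2
1/U = 1/1459 + 0.002/14 + 1/162
1/U = 0.000685401 + 0.0001428571 + 0.0061728395
1/U = 0.0070010976
U = 142.83 W/(m^2*K)


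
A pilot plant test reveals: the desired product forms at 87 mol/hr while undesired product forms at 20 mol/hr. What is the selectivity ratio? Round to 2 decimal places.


S = desired product rate / undesired product rate
S = 87 / 20
S = 4.35


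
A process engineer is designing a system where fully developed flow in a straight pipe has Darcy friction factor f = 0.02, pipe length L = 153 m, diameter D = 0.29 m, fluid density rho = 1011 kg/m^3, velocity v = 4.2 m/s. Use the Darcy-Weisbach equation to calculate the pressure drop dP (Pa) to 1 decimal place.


dP = f * (L/D) * (rho*v^2/2)
dP = 0.02 * (153/0.29) * (1011*4.2^2/2)
L/D = 527.5862069
rho*v^2/2 = 1011*17.64/2 = 8917.02
dP = 0.02 * 527.5862069 * 8917.02
dP = 94089.9 Pa


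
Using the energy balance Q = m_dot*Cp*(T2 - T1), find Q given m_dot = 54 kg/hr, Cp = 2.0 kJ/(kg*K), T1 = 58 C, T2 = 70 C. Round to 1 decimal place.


Q = m_dot * Cp * (T2 - T1)
Q = 54 * 2.0 * (70 - 58)
Q = 54 * 2.0 * 12
Q = 1296.0 kJ/hr


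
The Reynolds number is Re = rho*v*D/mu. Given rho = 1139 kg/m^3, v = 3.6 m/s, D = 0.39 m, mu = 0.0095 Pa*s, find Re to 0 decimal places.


Re = rho * v * D / mu
Re = 1139 * 3.6 * 0.39 / 0.0095
Re = 1599.156 / 0.0095
Re = 168332


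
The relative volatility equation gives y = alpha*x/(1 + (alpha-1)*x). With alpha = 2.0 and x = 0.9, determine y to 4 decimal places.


y = alpha*x / (1 + (alpha-1)*x)
y = 2.0*0.9 / (1 + (2.0-1)*0.9)
y = 1.8 / (1 + 0.9)
y = 1.8 / 1.9
y = 0.9474


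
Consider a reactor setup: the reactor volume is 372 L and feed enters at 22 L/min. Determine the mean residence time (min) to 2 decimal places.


tau = V / v0
tau = 372 / 22
tau = 16.91 min


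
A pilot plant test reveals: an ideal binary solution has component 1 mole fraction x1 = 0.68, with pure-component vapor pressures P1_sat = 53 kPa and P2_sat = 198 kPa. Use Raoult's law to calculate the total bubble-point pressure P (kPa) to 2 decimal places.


P = x1*P1_sat + x2*P2_sat
x2 = 1 - x1 = 1 - 0.68 = 0.32
P = 0.68*53 + 0.32*198
P = 36.04 + 63.36
P = 99.40 kPa


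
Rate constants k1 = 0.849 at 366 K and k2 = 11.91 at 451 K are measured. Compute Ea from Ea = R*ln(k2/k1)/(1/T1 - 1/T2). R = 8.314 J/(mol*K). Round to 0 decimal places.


Ea = R * ln(k2/k1) / (1/T1 - 1/T2)
ln(k2/k1) = ln(11.91/0.849) = 2.6410745
1/T1 - 1/T2 = 1/366 - 1/451 = 0.000514945537
Ea = 8.314 * 2.6410745 / 0.000514945537
Ea = 42641 J/mol


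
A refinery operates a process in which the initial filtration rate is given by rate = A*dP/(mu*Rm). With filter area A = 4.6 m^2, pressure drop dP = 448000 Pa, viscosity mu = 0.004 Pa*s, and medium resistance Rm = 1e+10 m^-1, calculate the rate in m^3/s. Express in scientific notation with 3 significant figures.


rate = A * dP / (mu * Rm)
rate = 4.6 * 448000 / (0.004 * 1e+10)
rate = 2060800.0 / 4.000e+07
rate = 5.15e-02 m^3/s


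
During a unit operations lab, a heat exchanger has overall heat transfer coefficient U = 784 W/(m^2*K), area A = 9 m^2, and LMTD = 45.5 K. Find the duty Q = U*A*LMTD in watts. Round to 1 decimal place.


Q = U * A * LMTD
Q = 784 * 9 * 45.5
Q = 321048.0 W


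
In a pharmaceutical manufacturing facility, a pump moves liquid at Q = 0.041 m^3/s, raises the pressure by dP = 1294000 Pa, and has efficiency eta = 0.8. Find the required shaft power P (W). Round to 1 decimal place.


P = Q * dP / eta
P = 0.041 * 1294000 / 0.8
P = 53054.0 / 0.8
P = 66317.5 W


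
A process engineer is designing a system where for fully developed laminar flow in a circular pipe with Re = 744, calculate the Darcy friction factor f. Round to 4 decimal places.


f = 64 / Re
f = 64 / 744
f = 0.0860


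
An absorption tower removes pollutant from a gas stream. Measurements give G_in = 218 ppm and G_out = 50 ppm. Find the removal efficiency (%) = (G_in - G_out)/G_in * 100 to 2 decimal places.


Efficiency = (G_in - G_out) / G_in * 100%
Efficiency = (218 - 50) / 218 * 100
Efficiency = 168 / 218 * 100
Efficiency = 77.06%


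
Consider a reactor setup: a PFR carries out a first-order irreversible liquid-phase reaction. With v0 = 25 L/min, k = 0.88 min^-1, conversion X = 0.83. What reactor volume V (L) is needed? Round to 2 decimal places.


V = (v0/k) * ln(1/(1-X))
V = (25/0.88) * ln(1/(1-0.83))
V = 28.409091 * ln(5.882353)
V = 28.409091 * 1.771957
V = 50.34 L


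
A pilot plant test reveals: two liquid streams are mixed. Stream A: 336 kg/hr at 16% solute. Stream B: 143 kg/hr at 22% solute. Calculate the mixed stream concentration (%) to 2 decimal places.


Mass balance on solute: F1*x1 + F2*x2 = F3*x3
F3 = F1 + F2 = 336 + 143 = 479 kg/hr
x3 = (F1*x1 + F2*x2)/F3
x3 = (336*0.16 + 143*0.22) / 479
x3 = 17.79%


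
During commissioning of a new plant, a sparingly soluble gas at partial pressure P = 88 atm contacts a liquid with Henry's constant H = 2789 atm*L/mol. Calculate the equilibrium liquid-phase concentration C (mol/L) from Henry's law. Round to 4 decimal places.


C = P / H
C = 88 / 2789
C = 0.0316 mol/L


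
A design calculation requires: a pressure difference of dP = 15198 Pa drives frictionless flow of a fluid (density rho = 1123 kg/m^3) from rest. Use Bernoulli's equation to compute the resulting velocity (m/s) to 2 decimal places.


v = sqrt(2*dP/rho)
v = sqrt(2*15198/1123)
v = sqrt(27.066785)
v = 5.20 m/s


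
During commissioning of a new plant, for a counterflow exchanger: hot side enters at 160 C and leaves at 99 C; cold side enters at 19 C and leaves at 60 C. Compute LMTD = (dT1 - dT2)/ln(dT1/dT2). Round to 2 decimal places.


dT1 = Th_in - Tc_out = 160 - 60 = 100
dT2 = Th_out - Tc_in = 99 - 19 = 80
LMTD = (dT1 - dT2) / ln(dT1/dT2)
LMTD = (100 - 80) / ln(100/80)
LMTD = 89.63 K


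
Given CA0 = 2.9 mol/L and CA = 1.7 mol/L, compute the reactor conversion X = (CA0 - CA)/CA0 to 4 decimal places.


X = (CA0 - CA) / CA0
X = (2.9 - 1.7) / 2.9
X = 1.2 / 2.9
X = 0.4138


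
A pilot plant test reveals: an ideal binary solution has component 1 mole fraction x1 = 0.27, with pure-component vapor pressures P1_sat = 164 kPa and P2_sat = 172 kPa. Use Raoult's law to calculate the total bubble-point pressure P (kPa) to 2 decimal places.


P = x1*P1_sat + x2*P2_sat
x2 = 1 - x1 = 1 - 0.27 = 0.73
P = 0.27*164 + 0.73*172
P = 44.28 + 125.56
P = 169.84 kPa


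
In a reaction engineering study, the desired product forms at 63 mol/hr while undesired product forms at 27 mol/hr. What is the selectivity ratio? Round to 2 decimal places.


S = desired product rate / undesired product rate
S = 63 / 27
S = 2.33


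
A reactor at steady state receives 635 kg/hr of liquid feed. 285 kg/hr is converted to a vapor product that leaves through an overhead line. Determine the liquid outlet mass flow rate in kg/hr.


Steady-state mass balance on the main outlet: F_out = F_in - F_removed
F_out = 635 - 285
F_out = 350 kg/hr


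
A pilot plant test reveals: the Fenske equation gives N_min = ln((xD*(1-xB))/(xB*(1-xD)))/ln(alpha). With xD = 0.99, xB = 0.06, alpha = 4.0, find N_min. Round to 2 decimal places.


N_min = ln((xD*(1-xB))/(xB*(1-xD))) / ln(alpha)
Numerator inside ln: 0.9306 / 0.0006 = 1551.0
ln(1551.0) = 7.346655
ln(alpha) = ln(4.0) = 1.386294
N_min = 7.346655 / 1.386294 = 5.30


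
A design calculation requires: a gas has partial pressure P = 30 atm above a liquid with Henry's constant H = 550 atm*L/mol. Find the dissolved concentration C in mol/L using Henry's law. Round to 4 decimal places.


C = P / H
C = 30 / 550
C = 0.0545 mol/L


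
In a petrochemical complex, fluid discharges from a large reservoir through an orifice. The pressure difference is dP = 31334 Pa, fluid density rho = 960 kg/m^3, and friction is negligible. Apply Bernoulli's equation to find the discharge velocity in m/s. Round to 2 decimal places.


v = sqrt(2*dP/rho)
v = sqrt(2*31334/960)
v = sqrt(65.279167)
v = 8.08 m/s


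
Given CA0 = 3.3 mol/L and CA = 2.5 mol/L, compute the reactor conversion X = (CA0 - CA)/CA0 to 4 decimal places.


X = (CA0 - CA) / CA0
X = (3.3 - 2.5) / 3.3
X = 0.8 / 3.3
X = 0.2424


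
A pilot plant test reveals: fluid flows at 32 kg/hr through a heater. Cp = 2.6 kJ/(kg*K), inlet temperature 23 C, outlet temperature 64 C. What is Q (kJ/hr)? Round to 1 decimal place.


Q = m_dot * Cp * (T2 - T1)
Q = 32 * 2.6 * (64 - 23)
Q = 32 * 2.6 * 41
Q = 3411.2 kJ/hr


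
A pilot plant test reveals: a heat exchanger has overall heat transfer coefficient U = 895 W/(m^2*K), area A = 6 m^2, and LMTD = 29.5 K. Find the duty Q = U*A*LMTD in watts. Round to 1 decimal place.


Q = U * A * LMTD
Q = 895 * 6 * 29.5
Q = 158415.0 W


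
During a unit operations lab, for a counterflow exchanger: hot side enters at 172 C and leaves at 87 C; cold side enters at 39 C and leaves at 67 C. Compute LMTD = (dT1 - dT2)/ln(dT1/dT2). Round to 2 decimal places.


dT1 = Th_in - Tc_out = 172 - 67 = 105
dT2 = Th_out - Tc_in = 87 - 39 = 48
LMTD = (dT1 - dT2) / ln(dT1/dT2)
LMTD = (105 - 48) / ln(105/48)
LMTD = 72.82 K


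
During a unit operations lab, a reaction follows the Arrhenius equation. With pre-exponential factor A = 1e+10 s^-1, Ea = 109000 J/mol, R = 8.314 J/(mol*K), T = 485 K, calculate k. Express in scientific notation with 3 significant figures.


k = A * exp(-Ea/(R*T))
k = 1e+10 * exp(-109000 / (8.314 * 485))
k = 1e+10 * exp(-27.031786)
k = 1.82e-02


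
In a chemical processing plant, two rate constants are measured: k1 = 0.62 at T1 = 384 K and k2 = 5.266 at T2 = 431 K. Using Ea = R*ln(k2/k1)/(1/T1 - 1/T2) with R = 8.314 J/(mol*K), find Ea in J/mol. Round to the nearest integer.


Ea = R * ln(k2/k1) / (1/T1 - 1/T2)
ln(k2/k1) = ln(5.266/0.62) = 2.1393069
1/T1 - 1/T2 = 1/384 - 1/431 = 0.000283981052
Ea = 8.314 * 2.1393069 / 0.000283981052
Ea = 62632 J/mol


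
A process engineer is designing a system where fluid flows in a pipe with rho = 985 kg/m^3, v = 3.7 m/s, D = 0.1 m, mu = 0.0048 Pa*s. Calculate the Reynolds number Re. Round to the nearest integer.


Re = rho * v * D / mu
Re = 985 * 3.7 * 0.1 / 0.0048
Re = 364.45 / 0.0048
Re = 75927


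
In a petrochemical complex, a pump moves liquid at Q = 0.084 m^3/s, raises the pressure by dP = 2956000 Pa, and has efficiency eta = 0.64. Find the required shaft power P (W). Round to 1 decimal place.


P = Q * dP / eta
P = 0.084 * 2956000 / 0.64
P = 248304.0 / 0.64
P = 387975.0 W


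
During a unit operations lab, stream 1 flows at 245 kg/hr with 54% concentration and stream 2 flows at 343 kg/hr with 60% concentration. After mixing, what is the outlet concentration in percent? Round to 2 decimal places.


Mass balance on solute: F1*x1 + F2*x2 = F3*x3
F3 = F1 + F2 = 245 + 343 = 588 kg/hr
x3 = (F1*x1 + F2*x2)/F3
x3 = (245*0.54 + 343*0.6) / 588
x3 = 57.50%


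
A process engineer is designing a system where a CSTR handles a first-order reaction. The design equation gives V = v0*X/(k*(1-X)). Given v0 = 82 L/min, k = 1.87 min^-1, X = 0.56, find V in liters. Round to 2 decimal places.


V = v0 * X / (k * (1 - X))
V = 82 * 0.56 / (1.87 * (1 - 0.56))
V = 45.92 / (1.87 * 0.44)
V = 45.92 / 0.8228
V = 55.81 L


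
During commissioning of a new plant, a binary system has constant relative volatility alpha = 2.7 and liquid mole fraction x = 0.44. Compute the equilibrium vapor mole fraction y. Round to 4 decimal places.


y = alpha*x / (1 + (alpha-1)*x)
y = 2.7*0.44 / (1 + (2.7-1)*0.44)
y = 1.188 / (1 + 0.748)
y = 1.188 / 1.748
y = 0.6796


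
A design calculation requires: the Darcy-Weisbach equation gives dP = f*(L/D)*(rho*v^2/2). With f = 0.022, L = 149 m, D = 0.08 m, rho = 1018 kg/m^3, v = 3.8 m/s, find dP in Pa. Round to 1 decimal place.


dP = f * (L/D) * (rho*v^2/2)
dP = 0.022 * (149/0.08) * (1018*3.8^2/2)
L/D = 1862.5
rho*v^2/2 = 1018*14.44/2 = 7349.96
dP = 0.022 * 1862.5 * 7349.96
dP = 301164.6 Pa


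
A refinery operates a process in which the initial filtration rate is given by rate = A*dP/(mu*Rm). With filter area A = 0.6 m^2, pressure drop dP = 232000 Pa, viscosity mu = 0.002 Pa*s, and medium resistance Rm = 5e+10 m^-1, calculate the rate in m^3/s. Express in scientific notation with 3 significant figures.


rate = A * dP / (mu * Rm)
rate = 0.6 * 232000 / (0.002 * 5e+10)
rate = 139200.0 / 1.000e+08
rate = 1.39e-03 m^3/s


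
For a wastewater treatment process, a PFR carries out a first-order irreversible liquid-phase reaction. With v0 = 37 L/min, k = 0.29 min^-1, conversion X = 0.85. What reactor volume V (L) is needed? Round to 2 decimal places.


V = (v0/k) * ln(1/(1-X))
V = (37/0.29) * ln(1/(1-0.85))
V = 127.586207 * ln(6.666667)
V = 127.586207 * 1.89712
V = 242.05 L


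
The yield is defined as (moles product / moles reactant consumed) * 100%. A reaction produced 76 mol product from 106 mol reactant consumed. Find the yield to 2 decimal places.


Yield = (moles product / moles consumed) * 100%
Yield = (76 / 106) * 100
Yield = 0.717 * 100
Yield = 71.70%


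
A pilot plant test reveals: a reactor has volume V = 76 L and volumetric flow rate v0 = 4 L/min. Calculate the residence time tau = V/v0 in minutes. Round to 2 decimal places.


tau = V / v0
tau = 76 / 4
tau = 19.00 min


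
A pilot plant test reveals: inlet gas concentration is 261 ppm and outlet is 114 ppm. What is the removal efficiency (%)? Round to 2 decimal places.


Efficiency = (G_in - G_out) / G_in * 100%
Efficiency = (261 - 114) / 261 * 100
Efficiency = 147 / 261 * 100
Efficiency = 56.32%


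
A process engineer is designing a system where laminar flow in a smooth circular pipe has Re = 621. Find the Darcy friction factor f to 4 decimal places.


f = 64 / Re
f = 64 / 621
f = 0.1031


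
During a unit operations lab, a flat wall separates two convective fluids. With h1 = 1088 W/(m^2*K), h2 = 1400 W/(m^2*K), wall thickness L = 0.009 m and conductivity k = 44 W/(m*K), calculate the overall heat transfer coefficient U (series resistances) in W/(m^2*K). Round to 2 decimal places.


1/U = 1/h1 + L/k + 1/h2
1/U = 1/1088 + 0.009/44 + 1/1400
1/U = 0.0009191176 + 0.0002045455 + 0.0007142857
1/U = 0.0018379488
U = 544.08 W/(m^2*K)


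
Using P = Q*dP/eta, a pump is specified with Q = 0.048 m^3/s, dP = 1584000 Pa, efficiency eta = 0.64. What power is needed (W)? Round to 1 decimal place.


P = Q * dP / eta
P = 0.048 * 1584000 / 0.64
P = 76032.0 / 0.64
P = 118800.0 W


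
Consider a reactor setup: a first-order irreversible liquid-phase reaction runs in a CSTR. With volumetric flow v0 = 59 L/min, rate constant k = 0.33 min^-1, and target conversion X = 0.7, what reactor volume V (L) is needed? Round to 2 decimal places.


V = v0 * X / (k * (1 - X))
V = 59 * 0.7 / (0.33 * (1 - 0.7))
V = 41.3 / (0.33 * 0.3)
V = 41.3 / 0.099
V = 417.17 L


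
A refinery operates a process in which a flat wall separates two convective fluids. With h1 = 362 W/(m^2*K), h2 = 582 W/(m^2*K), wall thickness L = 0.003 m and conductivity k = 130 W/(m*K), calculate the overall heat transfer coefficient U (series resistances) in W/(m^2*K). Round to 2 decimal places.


1/U = 1/h1 + L/k + 1/h2
1/U = 1/362 + 0.003/130 + 1/582
1/U = 0.0027624309 + 2.30769e-05 + 0.0017182131
1/U = 0.0045037209
U = 222.04 W/(m^2*K)


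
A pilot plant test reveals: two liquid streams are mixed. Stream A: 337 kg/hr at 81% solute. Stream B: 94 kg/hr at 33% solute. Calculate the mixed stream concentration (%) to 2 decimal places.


Mass balance on solute: F1*x1 + F2*x2 = F3*x3
F3 = F1 + F2 = 337 + 94 = 431 kg/hr
x3 = (F1*x1 + F2*x2)/F3
x3 = (337*0.81 + 94*0.33) / 431
x3 = 70.53%


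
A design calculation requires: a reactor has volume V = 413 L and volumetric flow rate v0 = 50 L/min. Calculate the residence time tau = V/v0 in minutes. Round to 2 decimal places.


tau = V / v0
tau = 413 / 50
tau = 8.26 min


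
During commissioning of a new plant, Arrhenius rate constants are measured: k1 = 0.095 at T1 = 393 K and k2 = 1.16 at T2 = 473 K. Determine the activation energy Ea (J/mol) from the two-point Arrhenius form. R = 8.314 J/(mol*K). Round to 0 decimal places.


Ea = R * ln(k2/k1) / (1/T1 - 1/T2)
ln(k2/k1) = ln(1.16/0.095) = 2.5022984
1/T1 - 1/T2 = 1/393 - 1/473 = 0.000430364357
Ea = 8.314 * 2.5022984 / 0.000430364357
Ea = 48341 J/mol


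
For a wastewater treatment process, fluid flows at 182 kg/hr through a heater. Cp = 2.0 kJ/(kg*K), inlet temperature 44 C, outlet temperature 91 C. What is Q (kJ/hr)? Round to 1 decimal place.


Q = m_dot * Cp * (T2 - T1)
Q = 182 * 2.0 * (91 - 44)
Q = 182 * 2.0 * 47
Q = 17108.0 kJ/hr


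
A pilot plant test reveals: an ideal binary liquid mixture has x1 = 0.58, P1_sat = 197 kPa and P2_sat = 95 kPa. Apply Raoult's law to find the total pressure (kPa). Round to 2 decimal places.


P = x1*P1_sat + x2*P2_sat
x2 = 1 - x1 = 1 - 0.58 = 0.42
P = 0.58*197 + 0.42*95
P = 114.26 + 39.9
P = 154.16 kPa


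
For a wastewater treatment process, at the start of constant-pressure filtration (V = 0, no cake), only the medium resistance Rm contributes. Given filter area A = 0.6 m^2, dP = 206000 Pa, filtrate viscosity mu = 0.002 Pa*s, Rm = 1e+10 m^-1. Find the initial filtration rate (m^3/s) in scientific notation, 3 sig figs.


rate = A * dP / (mu * Rm)
rate = 0.6 * 206000 / (0.002 * 1e+10)
rate = 123600.0 / 2.000e+07
rate = 6.18e-03 m^3/s


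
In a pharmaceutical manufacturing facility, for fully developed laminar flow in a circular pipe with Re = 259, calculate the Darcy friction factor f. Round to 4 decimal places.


f = 64 / Re
f = 64 / 259
f = 0.2471


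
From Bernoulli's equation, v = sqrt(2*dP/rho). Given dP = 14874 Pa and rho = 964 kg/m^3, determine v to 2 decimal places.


v = sqrt(2*dP/rho)
v = sqrt(2*14874/964)
v = sqrt(30.858921)
v = 5.56 m/s


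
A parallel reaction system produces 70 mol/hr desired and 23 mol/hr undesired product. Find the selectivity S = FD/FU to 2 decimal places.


S = desired product rate / undesired product rate
S = 70 / 23
S = 3.04


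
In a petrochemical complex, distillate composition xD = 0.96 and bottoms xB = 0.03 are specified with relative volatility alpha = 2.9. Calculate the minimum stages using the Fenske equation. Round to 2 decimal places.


N_min = ln((xD*(1-xB))/(xB*(1-xD))) / ln(alpha)
Numerator inside ln: 0.9312 / 0.0012 = 776.0
ln(776.0) = 6.654153
ln(alpha) = ln(2.9) = 1.064711
N_min = 6.654153 / 1.064711 = 6.25


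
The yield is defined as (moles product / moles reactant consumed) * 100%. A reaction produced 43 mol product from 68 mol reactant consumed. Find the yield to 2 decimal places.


Yield = (moles product / moles consumed) * 100%
Yield = (43 / 68) * 100
Yield = 0.6324 * 100
Yield = 63.24%


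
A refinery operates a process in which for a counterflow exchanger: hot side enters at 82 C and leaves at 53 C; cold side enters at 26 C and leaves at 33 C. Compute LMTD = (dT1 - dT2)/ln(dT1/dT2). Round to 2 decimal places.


dT1 = Th_in - Tc_out = 82 - 33 = 49
dT2 = Th_out - Tc_in = 53 - 26 = 27
LMTD = (dT1 - dT2) / ln(dT1/dT2)
LMTD = (49 - 27) / ln(49/27)
LMTD = 36.91 K


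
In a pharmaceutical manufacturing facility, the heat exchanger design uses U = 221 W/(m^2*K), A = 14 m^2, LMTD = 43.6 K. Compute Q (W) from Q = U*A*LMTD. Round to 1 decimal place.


Q = U * A * LMTD
Q = 221 * 14 * 43.6
Q = 134898.4 W


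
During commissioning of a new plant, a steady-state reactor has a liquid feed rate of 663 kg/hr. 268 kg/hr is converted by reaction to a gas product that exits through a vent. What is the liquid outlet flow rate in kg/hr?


Steady-state mass balance on the main outlet: F_out = F_in - F_removed
F_out = 663 - 268
F_out = 395 kg/hr


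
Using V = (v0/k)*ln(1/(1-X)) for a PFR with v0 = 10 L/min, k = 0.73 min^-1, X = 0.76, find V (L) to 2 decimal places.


V = (v0/k) * ln(1/(1-X))
V = (10/0.73) * ln(1/(1-0.76))
V = 13.69863 * ln(4.166667)
V = 13.69863 * 1.427116
V = 19.55 L


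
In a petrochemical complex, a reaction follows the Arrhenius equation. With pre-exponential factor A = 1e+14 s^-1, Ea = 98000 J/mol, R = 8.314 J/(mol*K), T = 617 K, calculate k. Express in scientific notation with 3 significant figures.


k = A * exp(-Ea/(R*T))
k = 1e+14 * exp(-98000 / (8.314 * 617))
k = 1e+14 * exp(-19.10429)
k = 5.05e+05


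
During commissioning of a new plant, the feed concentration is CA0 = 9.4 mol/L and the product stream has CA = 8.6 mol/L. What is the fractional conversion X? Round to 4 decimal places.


X = (CA0 - CA) / CA0
X = (9.4 - 8.6) / 9.4
X = 0.8 / 9.4
X = 0.0851


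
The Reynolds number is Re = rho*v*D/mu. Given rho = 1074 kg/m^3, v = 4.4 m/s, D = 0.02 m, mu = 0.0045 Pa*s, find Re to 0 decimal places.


Re = rho * v * D / mu
Re = 1074 * 4.4 * 0.02 / 0.0045
Re = 94.512 / 0.0045
Re = 21003


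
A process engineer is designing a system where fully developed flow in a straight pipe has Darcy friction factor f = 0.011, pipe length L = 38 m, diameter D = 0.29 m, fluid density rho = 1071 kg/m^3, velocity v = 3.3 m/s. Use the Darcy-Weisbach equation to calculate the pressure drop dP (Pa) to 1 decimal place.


dP = f * (L/D) * (rho*v^2/2)
dP = 0.011 * (38/0.29) * (1071*3.3^2/2)
L/D = 131.03448276
rho*v^2/2 = 1071*10.89/2 = 5831.595
dP = 0.011 * 131.03448276 * 5831.595
dP = 8405.5 Pa


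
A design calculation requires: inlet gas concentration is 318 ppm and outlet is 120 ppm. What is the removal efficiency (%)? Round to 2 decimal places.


Efficiency = (G_in - G_out) / G_in * 100%
Efficiency = (318 - 120) / 318 * 100
Efficiency = 198 / 318 * 100
Efficiency = 62.26%


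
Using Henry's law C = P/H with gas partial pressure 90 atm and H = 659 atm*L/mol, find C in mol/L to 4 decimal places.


C = P / H
C = 90 / 659
C = 0.1366 mol/L


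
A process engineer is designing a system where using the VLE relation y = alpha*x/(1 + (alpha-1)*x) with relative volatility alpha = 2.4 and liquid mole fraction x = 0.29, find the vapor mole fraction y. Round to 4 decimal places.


y = alpha*x / (1 + (alpha-1)*x)
y = 2.4*0.29 / (1 + (2.4-1)*0.29)
y = 0.696 / (1 + 0.406)
y = 0.696 / 1.406
y = 0.4950


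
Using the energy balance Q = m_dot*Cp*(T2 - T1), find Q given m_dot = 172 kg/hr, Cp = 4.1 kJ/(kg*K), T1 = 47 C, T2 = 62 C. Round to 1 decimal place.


Q = m_dot * Cp * (T2 - T1)
Q = 172 * 4.1 * (62 - 47)
Q = 172 * 4.1 * 15
Q = 10578.0 kJ/hr


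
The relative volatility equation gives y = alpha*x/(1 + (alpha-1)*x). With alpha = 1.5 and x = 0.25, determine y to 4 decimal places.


y = alpha*x / (1 + (alpha-1)*x)
y = 1.5*0.25 / (1 + (1.5-1)*0.25)
y = 0.375 / (1 + 0.125)
y = 0.375 / 1.125
y = 0.3333


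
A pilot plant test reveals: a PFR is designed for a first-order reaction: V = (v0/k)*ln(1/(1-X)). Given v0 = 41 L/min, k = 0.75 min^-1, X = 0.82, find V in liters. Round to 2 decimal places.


V = (v0/k) * ln(1/(1-X))
V = (41/0.75) * ln(1/(1-0.82))
V = 54.666667 * ln(5.555556)
V = 54.666667 * 1.714799
V = 93.74 L


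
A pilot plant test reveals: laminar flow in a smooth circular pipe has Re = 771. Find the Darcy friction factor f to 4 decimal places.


f = 64 / Re
f = 64 / 771
f = 0.0830


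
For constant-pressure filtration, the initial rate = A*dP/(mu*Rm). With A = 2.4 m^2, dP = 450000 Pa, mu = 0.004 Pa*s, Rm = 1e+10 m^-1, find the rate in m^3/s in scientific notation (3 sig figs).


rate = A * dP / (mu * Rm)
rate = 2.4 * 450000 / (0.004 * 1e+10)
rate = 1080000.0 / 4.000e+07
rate = 2.70e-02 m^3/s


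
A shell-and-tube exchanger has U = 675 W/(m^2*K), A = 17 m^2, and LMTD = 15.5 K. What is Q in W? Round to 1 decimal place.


Q = U * A * LMTD
Q = 675 * 17 * 15.5
Q = 177862.5 W


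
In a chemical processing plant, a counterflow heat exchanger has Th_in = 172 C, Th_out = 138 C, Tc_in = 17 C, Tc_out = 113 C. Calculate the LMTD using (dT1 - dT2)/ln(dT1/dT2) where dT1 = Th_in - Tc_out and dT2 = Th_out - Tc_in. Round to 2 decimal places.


dT1 = Th_in - Tc_out = 172 - 113 = 59
dT2 = Th_out - Tc_in = 138 - 17 = 121
LMTD = (dT1 - dT2) / ln(dT1/dT2)
LMTD = (59 - 121) / ln(59/121)
LMTD = 86.32 K


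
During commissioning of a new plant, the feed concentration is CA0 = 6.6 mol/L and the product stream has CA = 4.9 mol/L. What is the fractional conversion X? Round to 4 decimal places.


X = (CA0 - CA) / CA0
X = (6.6 - 4.9) / 6.6
X = 1.7 / 6.6
X = 0.2576


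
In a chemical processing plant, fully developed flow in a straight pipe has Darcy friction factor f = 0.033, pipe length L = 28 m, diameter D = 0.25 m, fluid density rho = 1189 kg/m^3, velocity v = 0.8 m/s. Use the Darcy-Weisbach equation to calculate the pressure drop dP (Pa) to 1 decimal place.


dP = f * (L/D) * (rho*v^2/2)
dP = 0.033 * (28/0.25) * (1189*0.8^2/2)
L/D = 112.0
rho*v^2/2 = 1189*0.64/2 = 380.48
dP = 0.033 * 112.0 * 380.48
dP = 1406.3 Pa


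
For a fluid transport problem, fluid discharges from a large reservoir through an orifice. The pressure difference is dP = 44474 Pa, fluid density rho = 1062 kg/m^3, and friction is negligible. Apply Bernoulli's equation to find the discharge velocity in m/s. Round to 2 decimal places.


v = sqrt(2*dP/rho)
v = sqrt(2*44474/1062)
v = sqrt(83.755179)
v = 9.15 m/s


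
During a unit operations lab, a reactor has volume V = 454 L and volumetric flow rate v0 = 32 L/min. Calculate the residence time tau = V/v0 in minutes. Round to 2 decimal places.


tau = V / v0
tau = 454 / 32
tau = 14.19 min


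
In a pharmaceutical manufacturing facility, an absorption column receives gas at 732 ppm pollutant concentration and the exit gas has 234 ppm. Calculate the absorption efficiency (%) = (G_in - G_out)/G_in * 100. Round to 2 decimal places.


Efficiency = (G_in - G_out) / G_in * 100%
Efficiency = (732 - 234) / 732 * 100
Efficiency = 498 / 732 * 100
Efficiency = 68.03%


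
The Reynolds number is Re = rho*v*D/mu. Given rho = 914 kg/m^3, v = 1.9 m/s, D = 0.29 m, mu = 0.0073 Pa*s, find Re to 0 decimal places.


Re = rho * v * D / mu
Re = 914 * 1.9 * 0.29 / 0.0073
Re = 503.614 / 0.0073
Re = 68988


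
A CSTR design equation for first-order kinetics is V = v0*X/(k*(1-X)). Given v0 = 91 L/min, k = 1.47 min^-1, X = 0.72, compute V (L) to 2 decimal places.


V = v0 * X / (k * (1 - X))
V = 91 * 0.72 / (1.47 * (1 - 0.72))
V = 65.52 / (1.47 * 0.28)
V = 65.52 / 0.4116
V = 159.18 L


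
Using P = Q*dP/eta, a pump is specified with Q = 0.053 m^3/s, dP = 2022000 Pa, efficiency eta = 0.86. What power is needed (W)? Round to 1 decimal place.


P = Q * dP / eta
P = 0.053 * 2022000 / 0.86
P = 107166.0 / 0.86
P = 124611.6 W


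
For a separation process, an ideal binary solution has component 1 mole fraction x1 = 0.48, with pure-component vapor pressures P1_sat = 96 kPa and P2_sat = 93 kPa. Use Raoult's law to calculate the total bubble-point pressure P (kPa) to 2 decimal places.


P = x1*P1_sat + x2*P2_sat
x2 = 1 - x1 = 1 - 0.48 = 0.52
P = 0.48*96 + 0.52*93
P = 46.08 + 48.36
P = 94.44 kPa


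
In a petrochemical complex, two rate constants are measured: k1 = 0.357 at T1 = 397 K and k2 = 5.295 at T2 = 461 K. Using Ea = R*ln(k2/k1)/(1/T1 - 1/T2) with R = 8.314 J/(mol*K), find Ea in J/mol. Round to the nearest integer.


Ea = R * ln(k2/k1) / (1/T1 - 1/T2)
ln(k2/k1) = ln(5.295/0.357) = 2.6967825
1/T1 - 1/T2 = 1/397 - 1/461 = 0.000349694291
Ea = 8.314 * 2.6967825 / 0.000349694291
Ea = 64116 J/mol


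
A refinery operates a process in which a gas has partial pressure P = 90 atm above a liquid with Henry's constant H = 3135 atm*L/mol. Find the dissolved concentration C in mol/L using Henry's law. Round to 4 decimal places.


C = P / H
C = 90 / 3135
C = 0.0287 mol/L


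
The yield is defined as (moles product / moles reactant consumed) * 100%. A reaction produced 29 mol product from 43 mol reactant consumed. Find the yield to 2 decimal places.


Yield = (moles product / moles consumed) * 100%
Yield = (29 / 43) * 100
Yield = 0.6744 * 100
Yield = 67.44%


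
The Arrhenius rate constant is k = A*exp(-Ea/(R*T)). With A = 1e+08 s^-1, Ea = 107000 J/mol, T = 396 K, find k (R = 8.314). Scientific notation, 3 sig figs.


k = A * exp(-Ea/(R*T))
k = 1e+08 * exp(-107000 / (8.314 * 396))
k = 1e+08 * exp(-32.499642)
k = 7.68e-07


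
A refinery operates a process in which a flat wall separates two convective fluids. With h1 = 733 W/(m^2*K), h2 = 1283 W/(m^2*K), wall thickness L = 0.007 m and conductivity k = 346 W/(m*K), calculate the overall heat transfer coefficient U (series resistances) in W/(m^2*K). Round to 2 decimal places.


1/U = 1/h1 + L/k + 1/h2
1/U = 1/733 + 0.007/346 + 1/1283
1/U = 0.0013642565 + 2.02312e-05 + 0.0007794232
1/U = 0.0021639109
U = 462.13 W/(m^2*K)


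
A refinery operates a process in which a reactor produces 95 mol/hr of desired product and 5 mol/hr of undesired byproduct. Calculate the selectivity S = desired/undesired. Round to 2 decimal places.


S = desired product rate / undesired product rate
S = 95 / 5
S = 19.00


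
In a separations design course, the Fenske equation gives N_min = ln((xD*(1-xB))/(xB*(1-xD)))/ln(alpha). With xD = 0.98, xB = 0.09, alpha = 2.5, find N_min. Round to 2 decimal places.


N_min = ln((xD*(1-xB))/(xB*(1-xD))) / ln(alpha)
Numerator inside ln: 0.8918 / 0.0018 = 495.444444
ln(495.444444) = 6.205455
ln(alpha) = ln(2.5) = 0.916291
N_min = 6.205455 / 0.916291 = 6.77


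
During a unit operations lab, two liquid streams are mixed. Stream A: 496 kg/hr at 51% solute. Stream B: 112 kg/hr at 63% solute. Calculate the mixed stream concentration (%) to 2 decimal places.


Mass balance on solute: F1*x1 + F2*x2 = F3*x3
F3 = F1 + F2 = 496 + 112 = 608 kg/hr
x3 = (F1*x1 + F2*x2)/F3
x3 = (496*0.51 + 112*0.63) / 608
x3 = 53.21%
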